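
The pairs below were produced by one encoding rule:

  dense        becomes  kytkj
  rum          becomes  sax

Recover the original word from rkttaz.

tunnel

Read the word backwards and shift each letter +6.
Reversing it on rkttaz: shift back: r−6=l, k−6=e, t−6=n, t−6=n, a−6=u, z−6=t → lennut; then reverse → tunnel.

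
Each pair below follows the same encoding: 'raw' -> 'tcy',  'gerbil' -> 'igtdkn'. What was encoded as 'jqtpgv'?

Compare letters: r→t is +2, a→c is +2, w→y is +2 — a constant shift. It's a constant shift of +2 (ROT2).
Reversing it on jqtpgv: j−2=h, q−2=o, t−2=r, p−2=n, g−2=e, v−2=t.

hornet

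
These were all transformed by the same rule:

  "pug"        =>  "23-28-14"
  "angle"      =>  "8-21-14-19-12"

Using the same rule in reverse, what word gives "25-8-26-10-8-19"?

p is letter #16 and maps to 23: an offset of 7. The number is (letter's place in the alphabet, a=1) + 7.
Reversing it on 25-8-26-10-8-19: 25→(25−7)÷1=18=r, 8→(8−7)÷1=1=a, 26→(26−7)÷1=19=s, 10→(10−7)÷1=3=c, 8→(8−7)÷1=1=a, 19→(19−7)÷1=12=l.

rascal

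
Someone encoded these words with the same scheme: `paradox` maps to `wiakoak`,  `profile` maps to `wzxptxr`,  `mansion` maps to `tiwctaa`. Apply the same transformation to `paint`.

wirxe

In paradox: p→w is +7, a→i is +8, r→a is +9, a→k is +10 — the shift increases by 1 each position. The shift increases by 1 at each position, starting from +7: 7, 8, 9, ….
For paint: p+7=w, a+8=i, i+9=r, n+10=x, t+11=e.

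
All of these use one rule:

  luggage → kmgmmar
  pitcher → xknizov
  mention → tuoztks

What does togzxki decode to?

The output letters match the input read backwards, each shifted +6: luggage reversed is egaggul. Two steps: reverse the string, then apply a Caesar shift of +6.
Reversing it on togzxki: shift back: t−6=n, o−6=i, g−6=a, z−6=t, x−6=r, k−6=e, i−6=c → niatrec; then reverse → certain.

certain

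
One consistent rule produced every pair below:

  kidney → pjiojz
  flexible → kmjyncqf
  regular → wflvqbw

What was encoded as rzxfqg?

myself

Shifts by position in kidney: pos 0: k→p (+5), pos 1: i→j (+1), pos 2: d→i (+5), pos 3: n→o (+1) — repeating every 2. It's a Vigenère-style cipher with numeric key [5,1]: position i shifts by key[i mod 2].
Undoing it on rzxfqg: r−5=m, z−1=y, x−5=s, f−1=e, q−5=l, g−1=f.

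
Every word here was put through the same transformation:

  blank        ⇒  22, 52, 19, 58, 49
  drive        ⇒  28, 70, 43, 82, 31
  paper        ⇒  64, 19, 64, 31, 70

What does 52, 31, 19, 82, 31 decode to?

leave

b(#2)→22 and l(#12)→52: differences scale by 3, so n = 3·pos + 16. The formula is n = 3×(alphabet index, a=1) + 16.
Reversing it on 52, 31, 19, 82, 31: 52→(52−16)÷3=12=l, 31→(31−16)÷3=5=e, 19→(19−16)÷3=1=a, 82→(82−16)÷3=22=v, 31→(31−16)÷3=5=e.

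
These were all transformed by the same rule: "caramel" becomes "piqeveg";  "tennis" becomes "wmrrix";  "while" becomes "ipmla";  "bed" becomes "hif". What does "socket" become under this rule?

Two steps: reverse the string, then apply a Caesar shift of +4.
For socket: reverse → tekcos; then shift: t+4=x, e+4=i, k+4=o, c+4=g, o+4=s, s+4=w.

xiogsw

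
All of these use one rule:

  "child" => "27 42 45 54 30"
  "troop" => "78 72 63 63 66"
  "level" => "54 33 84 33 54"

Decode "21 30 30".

c(#3)→27 and h(#8)→42: differences scale by 3, so n = 3·pos + 18. The formula is n = 3×(alphabet index, a=1) + 18.
Decoding 21 30 30: 21→(21−18)÷3=1=a, 30→(30−18)÷3=4=d, 30→(30−18)÷3=4=d.

add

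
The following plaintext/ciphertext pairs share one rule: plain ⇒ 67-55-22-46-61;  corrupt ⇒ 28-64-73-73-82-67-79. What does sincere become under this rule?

76-46-61-28-34-73-34

The formula is n = 3×(alphabet index, a=1) + 19.
On sincere: s=19→76, i=9→46, n=14→61, c=3→28, e=5→34, r=18→73, e=5→34.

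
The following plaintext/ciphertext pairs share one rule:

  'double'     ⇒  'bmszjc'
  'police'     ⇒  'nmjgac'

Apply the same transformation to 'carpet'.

Compare letters: d→b is +24, o→m is +24, u→s is +24 — a constant shift. Each letter is shifted forward by 24 in the alphabet (a Caesar shift of +24).
On carpet: c+24=a, a+24=y, r+24=p, p+24=n, e+24=c, t+24=r.

aypncr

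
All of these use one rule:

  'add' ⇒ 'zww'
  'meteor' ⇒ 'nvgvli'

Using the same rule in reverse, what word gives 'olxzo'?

Each pair mirrors across the alphabet (a↔z, d↔w, d↔w): positions sum to 25. Each letter is replaced by its mirror in the alphabet: a↔z, b↔y, c↔x, and so on (the Atbash cipher).
Undoing it on olxzo: o↔l, l↔o, x↔c, z↔a, o↔l.

local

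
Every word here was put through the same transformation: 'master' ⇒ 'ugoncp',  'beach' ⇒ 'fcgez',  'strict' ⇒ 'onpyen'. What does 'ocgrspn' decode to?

This is an affine cipher: with a=0,…,z=25, each position x becomes (25x+6) mod 26.
Reversing it on ocgrspn: o(14)→25·(14−6)≡18=s; c(2)→25·(2−6)≡4=e; g(6)→25·(6−6)≡0=a; r(17)→25·(17−6)≡15=p; s(18)→25·(18−6)≡14=o; p(15)→25·(15−6)≡17=r; n(13)→25·(13−6)≡19=t (all mod 26).

seaport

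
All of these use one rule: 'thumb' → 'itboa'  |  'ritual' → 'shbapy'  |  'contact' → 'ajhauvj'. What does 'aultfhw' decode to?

Read the word backwards and shift each letter +7.
Undoing it on aultfhw: shift back: a−7=t, u−7=n, l−7=e, t−7=m, f−7=y, h−7=a, w−7=p → tnemyap; then reverse → payment.

payment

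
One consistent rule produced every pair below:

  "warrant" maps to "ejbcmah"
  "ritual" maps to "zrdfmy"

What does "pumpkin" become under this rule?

xdwawvb

In warrant: w→e is +8, a→j is +9, r→b is +10, r→c is +11 — the shift increases by 1 each position. Each letter shifts forward by (position + 8), i.e. 8, 9, 10, … — the shift grows by one for each successive letter.
For pumpkin: p+8=x, u+9=d, m+10=w, p+11=a, k+12=w, i+13=v, n+14=b.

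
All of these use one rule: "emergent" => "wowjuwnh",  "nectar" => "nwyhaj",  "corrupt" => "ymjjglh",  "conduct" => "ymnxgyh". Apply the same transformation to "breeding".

e(4)→w(22) and m(12)→o(14) fit y≡25x+0 (mod 26); the inverse of 25 mod 26 is 25. Each letter's alphabet position (a=0..z=25) is mapped through 25·x+0 mod 26 — an affine cipher.
Applying it to breeding: b(1)→25·1+0≡25=z; r(17)→25·17+0≡9=j; e(4)→25·4+0≡22=w; e(4)→25·4+0≡22=w; d(3)→25·3+0≡23=x; i(8)→25·8+0≡18=s; n(13)→25·13+0≡13=n; g(6)→25·6+0≡20=u (all mod 26).

zjwwxsnu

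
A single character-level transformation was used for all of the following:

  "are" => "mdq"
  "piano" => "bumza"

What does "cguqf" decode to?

quiet

Compare letters: a→m is +12, r→d is +12, e→q is +12 — a constant shift. This is a Caesar cipher with shift 12.
Decoding cguqf: c−12=q, g−12=u, u−12=i, q−12=e, f−12=t.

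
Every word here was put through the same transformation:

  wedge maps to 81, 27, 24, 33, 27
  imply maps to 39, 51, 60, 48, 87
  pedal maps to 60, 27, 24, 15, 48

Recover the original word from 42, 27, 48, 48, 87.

w(#23)→81 and e(#5)→27: differences scale by 3, so n = 3·pos + 12. The formula is n = 3×(alphabet index, a=1) + 12.
Reversing it on 42, 27, 48, 48, 87: 42→(42−12)÷3=10=j, 27→(27−12)÷3=5=e, 48→(48−12)÷3=12=l, 48→(48−12)÷3=12=l, 87→(87−12)÷3=25=y.

jelly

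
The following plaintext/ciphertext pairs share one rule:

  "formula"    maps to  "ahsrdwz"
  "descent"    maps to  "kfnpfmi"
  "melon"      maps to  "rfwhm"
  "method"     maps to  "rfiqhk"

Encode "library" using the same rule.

wluszsj

f(5)→a(0) and o(14)→h(7) fit y≡21x+25 (mod 26); the inverse of 21 mod 26 is 5. Each letter's alphabet position (a=0..z=25) is mapped through 21·x+25 mod 26 — an affine cipher.
Applying it to library: l(11)→21·11+25≡22=w; i(8)→21·8+25≡11=l; b(1)→21·1+25≡20=u; r(17)→21·17+25≡18=s; a(0)→21·0+25≡25=z; r(17)→21·17+25≡18=s; y(24)→21·24+25≡9=j (all mod 26).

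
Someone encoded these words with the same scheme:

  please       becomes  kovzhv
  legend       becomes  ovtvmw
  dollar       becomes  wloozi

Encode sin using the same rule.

Letters are reflected about the middle of the alphabet (position → 25−position): Atbash.
Applying it to sin: s↔h, i↔r, n↔m.

hrm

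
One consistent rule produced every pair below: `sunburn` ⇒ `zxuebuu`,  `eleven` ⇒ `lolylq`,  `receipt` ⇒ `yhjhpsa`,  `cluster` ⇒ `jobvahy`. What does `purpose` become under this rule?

Shifts by position in sunburn: pos 0: s→z (+7), pos 1: u→x (+3), pos 2: n→u (+7), pos 3: b→e (+3) — repeating every 2. The shifts repeat in a cycle of length 2: positions 0,1,… shift by +7, +3, then the pattern repeats.
Applying it to purpose: p+7=w, u+3=x, r+7=y, p+3=s, o+7=v, s+3=v, e+7=l.

wxysvvl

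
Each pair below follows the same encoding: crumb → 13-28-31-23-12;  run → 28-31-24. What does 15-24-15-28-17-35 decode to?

energy

c is letter #3 and maps to 13: an offset of 10. The number is (letter's place in the alphabet, a=1) + 10.
Reversing it on 15-24-15-28-17-35: 15→(15−10)÷1=5=e, 24→(24−10)÷1=14=n, 15→(15−10)÷1=5=e, 28→(28−10)÷1=18=r, 17→(17−10)÷1=7=g, 35→(35−10)÷1=25=y.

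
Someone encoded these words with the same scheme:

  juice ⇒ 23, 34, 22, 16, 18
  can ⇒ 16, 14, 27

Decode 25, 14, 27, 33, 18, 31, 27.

j is letter #10 and maps to 23: an offset of 13. Letters become their 1-based position plus 13 (so a→14, b→15, …).
Undoing it on 25, 14, 27, 33, 18, 31, 27: 25→(25−13)÷1=12=l, 14→(14−13)÷1=1=a, 27→(27−13)÷1=14=n, 33→(33−13)÷1=20=t, 18→(18−13)÷1=5=e, 31→(31−13)÷1=18=r, 27→(27−13)÷1=14=n.

lantern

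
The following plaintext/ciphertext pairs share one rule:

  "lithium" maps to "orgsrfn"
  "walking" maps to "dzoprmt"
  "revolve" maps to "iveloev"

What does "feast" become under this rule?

uvzhg

Each pair mirrors across the alphabet (l↔o, i↔r, t↔g): positions sum to 25. Each letter is replaced by its mirror in the alphabet: a↔z, b↔y, c↔x, and so on (the Atbash cipher).
For feast: f↔u, e↔v, a↔z, s↔h, t↔g.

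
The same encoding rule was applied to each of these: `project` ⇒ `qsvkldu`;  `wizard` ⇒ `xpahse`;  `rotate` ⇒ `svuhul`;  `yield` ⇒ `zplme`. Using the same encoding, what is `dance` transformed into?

Vowels shift forward by 7 and consonants shift forward by 1.
Applying it to dance: d(cons)+1=e, a(vowel)+7=h, n(cons)+1=o, c(cons)+1=d, e(vowel)+7=l.

ehodl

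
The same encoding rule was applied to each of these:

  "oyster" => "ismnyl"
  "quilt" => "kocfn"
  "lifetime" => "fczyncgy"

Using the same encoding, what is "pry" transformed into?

It's a constant shift of +20 (ROT20).
On pry: p+20=j, r+20=l, y+20=s.

jls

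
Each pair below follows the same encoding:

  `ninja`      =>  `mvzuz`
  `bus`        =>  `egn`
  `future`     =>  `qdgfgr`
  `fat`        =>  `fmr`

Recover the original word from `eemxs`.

The output letters match the input read backwards, each shifted +12: ninja reversed is ajnin. Two steps: reverse the string, then apply a Caesar shift of +12.
Decoding eemxs: shift back: e−12=s, e−12=s, m−12=a, x−12=l, s−12=g → ssalg; then reverse → glass.

glass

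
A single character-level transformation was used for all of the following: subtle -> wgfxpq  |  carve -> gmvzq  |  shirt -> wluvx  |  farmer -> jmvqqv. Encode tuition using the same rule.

xguxuar

The shift depends on letter class: consonant s→w is +4, but vowel u→g is +12. Vowels shift forward by 12 and consonants shift forward by 4.
For tuition: t(cons)+4=x, u(vowel)+12=g, i(vowel)+12=u, t(cons)+4=x, i(vowel)+12=u, o(vowel)+12=a, n(cons)+4=r.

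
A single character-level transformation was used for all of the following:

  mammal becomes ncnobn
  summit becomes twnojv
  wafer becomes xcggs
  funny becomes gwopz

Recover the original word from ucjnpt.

tailor

A repeating key of period 2 is used — shifts +1, +2 over and over.
Undoing it on ucjnpt: u−1=t, c−2=a, j−1=i, n−2=l, p−1=o, t−2=r.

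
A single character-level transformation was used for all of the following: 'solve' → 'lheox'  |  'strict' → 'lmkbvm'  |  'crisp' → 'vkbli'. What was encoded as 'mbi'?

Each letter is shifted forward by 19 in the alphabet (a Caesar shift of +19).
Reversing it on mbi: m−19=t, b−19=i, i−19=p.

tip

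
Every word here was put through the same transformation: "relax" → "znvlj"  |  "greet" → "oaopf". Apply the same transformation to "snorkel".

awycwrz

In relax: r→z is +8, e→n is +9, l→v is +10, a→l is +11 — the shift increases by 1 each position. Letter i (0-indexed) is shifted by i+8, so successive shifts are 8, 9, 10, ….
Applying it to snorkel: s+8=a, n+9=w, o+10=y, r+11=c, k+12=w, e+13=r, l+14=z.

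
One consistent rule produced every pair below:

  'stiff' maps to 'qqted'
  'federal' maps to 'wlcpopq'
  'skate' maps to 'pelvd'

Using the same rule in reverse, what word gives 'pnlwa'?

place

The output letters match the input read backwards, each shifted +11: stiff reversed is ffits. Two steps: reverse the string, then apply a Caesar shift of +11.
Undoing it on pnlwa: shift back: p−11=e, n−11=c, l−11=a, w−11=l, a−11=p → ecalp; then reverse → place.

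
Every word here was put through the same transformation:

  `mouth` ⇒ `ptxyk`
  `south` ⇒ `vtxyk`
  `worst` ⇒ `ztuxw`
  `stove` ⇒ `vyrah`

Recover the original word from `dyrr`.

Shifts by position in mouth: pos 0: m→p (+3), pos 1: o→t (+5), pos 2: u→x (+3), pos 3: t→y (+5) — repeating every 2. The shifts repeat in a cycle of length 2: positions 0,1,… shift by +3, +5, then the pattern repeats.
Decoding dyrr: d−3=a, y−5=t, r−3=o, r−5=m.

atom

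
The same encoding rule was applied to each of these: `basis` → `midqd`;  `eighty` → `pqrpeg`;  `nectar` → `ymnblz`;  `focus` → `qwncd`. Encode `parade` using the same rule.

It's a Vigenère-style cipher with numeric key [11,8]: position i shifts by key[i mod 2].
For parade: p+11=a, a+8=i, r+11=c, a+8=i, d+11=o, e+8=m.

aiciom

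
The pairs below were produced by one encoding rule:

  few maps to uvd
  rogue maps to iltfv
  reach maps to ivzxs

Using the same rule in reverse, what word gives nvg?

met

Each pair mirrors across the alphabet (f↔u, e↔v, w↔d): positions sum to 25. Each letter is replaced by its mirror in the alphabet: a↔z, b↔y, c↔x, and so on (the Atbash cipher).
Undoing it on nvg: n↔m, v↔e, g↔t.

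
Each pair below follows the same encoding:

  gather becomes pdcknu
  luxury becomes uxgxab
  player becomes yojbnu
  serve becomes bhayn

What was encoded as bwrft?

It's a Vigenère-style cipher with numeric key [9,3]: position i shifts by key[i mod 2].
Decoding bwrft: b−9=s, w−3=t, r−9=i, f−3=c, t−9=k.

stick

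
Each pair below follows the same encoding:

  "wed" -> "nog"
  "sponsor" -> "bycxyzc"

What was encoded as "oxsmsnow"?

Two steps: reverse the string, then apply a Caesar shift of +10.
Reversing it on oxsmsnow: shift back: o−10=e, x−10=n, s−10=i, m−10=c, s−10=i, n−10=d, o−10=e, w−10=m → enicidem; then reverse → medicine.

medicine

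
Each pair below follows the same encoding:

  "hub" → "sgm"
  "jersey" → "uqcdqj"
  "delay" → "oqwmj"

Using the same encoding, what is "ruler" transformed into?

cgwqc

The shift depends on letter class: consonant h→s is +11, but vowel u→g is +12. Vowels shift forward by 12 and consonants shift forward by 11.
For ruler: r(cons)+11=c, u(vowel)+12=g, l(cons)+11=w, e(vowel)+12=q, r(cons)+11=c.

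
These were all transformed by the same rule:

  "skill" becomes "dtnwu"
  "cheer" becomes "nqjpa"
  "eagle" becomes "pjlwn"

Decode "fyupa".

upper

Shifts by position in skill: pos 0: s→d (+11), pos 1: k→t (+9), pos 2: i→n (+5), pos 3: l→w (+11), pos 4: l→u (+9) — repeating every 3. A repeating key of period 3 is used — shifts +11, +9, +5 over and over.
Decoding fyupa: f−11=u, y−9=p, u−5=p, p−11=e, a−9=r.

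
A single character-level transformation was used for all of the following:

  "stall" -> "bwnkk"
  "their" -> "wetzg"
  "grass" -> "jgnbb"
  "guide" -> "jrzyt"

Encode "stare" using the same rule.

s(18)→b(1) and t(19)→w(22) fit y≡21x+13 (mod 26); the inverse of 21 mod 26 is 5. Each letter's alphabet position (a=0..z=25) is mapped through 21·x+13 mod 26 — an affine cipher.
On stare: s(18)→21·18+13≡1=b; t(19)→21·19+13≡22=w; a(0)→21·0+13≡13=n; r(17)→21·17+13≡6=g; e(4)→21·4+13≡19=t (all mod 26).

bwngt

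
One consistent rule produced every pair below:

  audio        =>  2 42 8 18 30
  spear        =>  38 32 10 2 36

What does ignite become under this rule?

With a=1..z=26, the number is 2·pos.
For ignite: i=9→18, g=7→14, n=14→28, i=9→18, t=20→40, e=5→10.

18 14 28 18 40 10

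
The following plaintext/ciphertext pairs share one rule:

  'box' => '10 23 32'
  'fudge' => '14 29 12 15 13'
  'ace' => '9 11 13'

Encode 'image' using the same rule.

b is letter #2 and maps to 10: an offset of 8. Letters become their 1-based position plus 8 (so a→9, b→10, …).
On image: i=9→17, m=13→21, a=1→9, g=7→15, e=5→13.

17 21 9 15 13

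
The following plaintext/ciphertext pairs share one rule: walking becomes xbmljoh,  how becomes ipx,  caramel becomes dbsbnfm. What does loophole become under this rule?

mppqipmf

This is a Caesar cipher with shift 1.
Applying it to loophole: l+1=m, o+1=p, o+1=p, p+1=q, h+1=i, o+1=p, l+1=m, e+1=f.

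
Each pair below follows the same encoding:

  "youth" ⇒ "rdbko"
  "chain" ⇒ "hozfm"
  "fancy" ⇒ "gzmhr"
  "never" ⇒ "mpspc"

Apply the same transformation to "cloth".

y(24)→r(17) and o(14)→d(3) fit y≡17x+25 (mod 26); the inverse of 17 mod 26 is 23. This is an affine cipher: with a=0,…,z=25, each position x becomes (17x+25) mod 26.
For cloth: c(2)→17·2+25≡7=h; l(11)→17·11+25≡4=e; o(14)→17·14+25≡3=d; t(19)→17·19+25≡10=k; h(7)→17·7+25≡14=o (all mod 26).

hedko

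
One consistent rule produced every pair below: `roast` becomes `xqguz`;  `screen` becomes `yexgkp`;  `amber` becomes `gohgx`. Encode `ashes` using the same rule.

gungy

Shifts by position in roast: pos 0: r→x (+6), pos 1: o→q (+2), pos 2: a→g (+6), pos 3: s→u (+2) — repeating every 2. It's a Vigenère-style cipher with numeric key [6,2]: position i shifts by key[i mod 2].
Applying it to ashes: a+6=g, s+2=u, h+6=n, e+2=g, s+6=y.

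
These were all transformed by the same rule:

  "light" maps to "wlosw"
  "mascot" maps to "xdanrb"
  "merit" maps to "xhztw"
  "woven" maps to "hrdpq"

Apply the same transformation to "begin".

mhotq

A repeating key of period 3 is used — shifts +11, +3, +8 over and over.
Applying it to begin: b+11=m, e+3=h, g+8=o, i+11=t, n+3=q.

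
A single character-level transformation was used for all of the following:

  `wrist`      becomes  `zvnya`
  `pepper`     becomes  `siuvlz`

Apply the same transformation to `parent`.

sewkub

The shift increases by 1 at each position, starting from +3: 3, 4, 5, ….
For parent: p+3=s, a+4=e, r+5=w, e+6=k, n+7=u, t+8=b.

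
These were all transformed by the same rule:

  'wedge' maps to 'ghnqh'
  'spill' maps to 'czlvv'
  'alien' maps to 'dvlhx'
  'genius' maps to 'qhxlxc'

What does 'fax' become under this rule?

The shift depends on letter class: consonant w→g is +10, but vowel e→h is +3. Two shifts are in play — +3 for a/e/i/o/u, +10 for every other letter.
On fax: f(cons)+10=p, a(vowel)+3=d, x(cons)+10=h.

pdh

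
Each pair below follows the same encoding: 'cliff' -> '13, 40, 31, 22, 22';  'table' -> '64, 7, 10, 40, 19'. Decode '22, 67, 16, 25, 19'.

fudge

With a=1..z=26, the number is 3·pos + 4.
Undoing it on 22, 67, 16, 25, 19: 22→(22−4)÷3=6=f, 67→(67−4)÷3=21=u, 16→(16−4)÷3=4=d, 25→(25−4)÷3=7=g, 19→(19−4)÷3=5=e.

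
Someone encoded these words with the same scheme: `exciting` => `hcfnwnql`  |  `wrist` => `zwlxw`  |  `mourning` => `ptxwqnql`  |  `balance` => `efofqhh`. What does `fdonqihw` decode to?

Shifts by position in exciting: pos 0: e→h (+3), pos 1: x→c (+5), pos 2: c→f (+3), pos 3: i→n (+5) — repeating every 2. It's a Vigenère-style cipher with numeric key [3,5]: position i shifts by key[i mod 2].
Reversing it on fdonqihw: f−3=c, d−5=y, o−3=l, n−5=i, q−3=n, i−5=d, h−3=e, w−5=r.

cylinder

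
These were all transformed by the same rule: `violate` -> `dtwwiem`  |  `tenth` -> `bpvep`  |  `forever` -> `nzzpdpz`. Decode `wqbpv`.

Shifts by position in violate: pos 0: v→d (+8), pos 1: i→t (+11), pos 2: o→w (+8), pos 3: l→w (+11) — repeating every 2. It's a Vigenère-style cipher with numeric key [8,11]: position i shifts by key[i mod 2].
Reversing it on wqbpv: w−8=o, q−11=f, b−8=t, p−11=e, v−8=n.

often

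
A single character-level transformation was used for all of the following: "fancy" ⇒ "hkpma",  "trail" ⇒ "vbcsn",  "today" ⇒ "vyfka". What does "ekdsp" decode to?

Shifts by position in fancy: pos 0: f→h (+2), pos 1: a→k (+10), pos 2: n→p (+2), pos 3: c→m (+10) — repeating every 2. A repeating key of period 2 is used — shifts +2, +10 over and over.
Undoing it on ekdsp: e−2=c, k−10=a, d−2=b, s−10=i, p−2=n.

cabin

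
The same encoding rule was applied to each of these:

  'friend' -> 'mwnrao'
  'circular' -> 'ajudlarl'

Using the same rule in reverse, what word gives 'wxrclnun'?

election

The output letters match the input read backwards, each shifted +9: friend reversed is dneirf. Read the word backwards and shift each letter +9.
Reversing it on wxrclnun: shift back: w−9=n, x−9=o, r−9=i, c−9=t, l−9=c, n−9=e, u−9=l, n−9=e → noitcele; then reverse → election.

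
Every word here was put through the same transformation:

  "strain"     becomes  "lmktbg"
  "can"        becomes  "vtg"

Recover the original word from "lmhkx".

Compare letters: s→l is +19, t→m is +19, r→k is +19 — a constant shift. Every letter moves 19 places later in the alphabet, wrapping around z→a.
Decoding lmhkx: l−19=s, m−19=t, h−19=o, k−19=r, x−19=e.

store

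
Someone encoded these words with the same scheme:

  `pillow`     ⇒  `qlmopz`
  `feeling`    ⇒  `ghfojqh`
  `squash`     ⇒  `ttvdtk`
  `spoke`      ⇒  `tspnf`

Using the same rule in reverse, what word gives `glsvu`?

It's a Vigenère-style cipher with numeric key [1,3]: position i shifts by key[i mod 2].
Reversing it on glsvu: g−1=f, l−3=i, s−1=r, v−3=s, u−1=t.

first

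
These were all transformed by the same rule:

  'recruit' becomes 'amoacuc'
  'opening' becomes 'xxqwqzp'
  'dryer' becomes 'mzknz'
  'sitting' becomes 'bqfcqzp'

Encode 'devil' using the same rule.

mmhrt

Shifts by position in recruit: pos 0: r→a (+9), pos 1: e→m (+8), pos 2: c→o (+12), pos 3: r→a (+9), pos 4: u→c (+8), pos 5: i→u (+12) — repeating every 3. A repeating key of period 3 is used — shifts +9, +8, +12 over and over.
For devil: d+9=m, e+8=m, v+12=h, i+9=r, l+8=t.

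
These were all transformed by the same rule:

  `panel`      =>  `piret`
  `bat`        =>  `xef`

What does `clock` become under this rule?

Read the word backwards and shift each letter +4.
On clock: reverse → kcolc; then shift: k+4=o, c+4=g, o+4=s, l+4=p, c+4=g.

ogspg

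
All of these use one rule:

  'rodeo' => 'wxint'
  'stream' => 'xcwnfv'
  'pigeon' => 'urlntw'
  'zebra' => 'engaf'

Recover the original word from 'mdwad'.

Shifts by position in rodeo: pos 0: r→w (+5), pos 1: o→x (+9), pos 2: d→i (+5), pos 3: e→n (+9) — repeating every 2. The shifts repeat in a cycle of length 2: positions 0,1,… shift by +5, +9, then the pattern repeats.
Reversing it on mdwad: m−5=h, d−9=u, w−5=r, a−9=r, d−5=y.

hurry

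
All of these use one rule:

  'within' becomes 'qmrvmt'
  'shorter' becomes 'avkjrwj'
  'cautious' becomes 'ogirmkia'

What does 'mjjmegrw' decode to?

w(22)→q(16) and i(8)→m(12) fit y≡17x+6 (mod 26); the inverse of 17 mod 26 is 23. Treating letters as 0–25, the rule is x ↦ 17x + 6 (mod 26).
Decoding mjjmegrw: m(12)→23·(12−6)≡8=i; j(9)→23·(9−6)≡17=r; j(9)→23·(9−6)≡17=r; m(12)→23·(12−6)≡8=i; e(4)→23·(4−6)≡6=g; g(6)→23·(6−6)≡0=a; r(17)→23·(17−6)≡19=t; w(22)→23·(22−6)≡4=e (all mod 26).

irrigate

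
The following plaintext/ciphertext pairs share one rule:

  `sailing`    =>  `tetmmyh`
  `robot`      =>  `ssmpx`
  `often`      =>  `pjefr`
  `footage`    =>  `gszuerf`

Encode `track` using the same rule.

uvldo

A repeating key of period 3 is used — shifts +1, +4, +11 over and over.
For track: t+1=u, r+4=v, a+11=l, c+1=d, k+4=o.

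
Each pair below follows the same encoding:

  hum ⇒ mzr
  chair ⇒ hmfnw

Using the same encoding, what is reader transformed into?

Every letter moves 5 places later in the alphabet, wrapping around z→a.
On reader: r+5=w, e+5=j, a+5=f, d+5=i, e+5=j, r+5=w.

wjfijw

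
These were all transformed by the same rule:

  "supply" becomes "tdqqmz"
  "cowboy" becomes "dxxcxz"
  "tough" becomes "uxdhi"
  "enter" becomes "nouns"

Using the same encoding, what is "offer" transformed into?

xggns

The shift depends on letter class: consonant s→t is +1, but vowel u→d is +9. The rule splits by letter class: vowels +9, consonants +1.
On offer: o(vowel)+9=x, f(cons)+1=g, f(cons)+1=g, e(vowel)+9=n, r(cons)+1=s.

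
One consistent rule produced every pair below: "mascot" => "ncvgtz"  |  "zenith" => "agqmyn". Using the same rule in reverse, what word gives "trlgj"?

spice

Each letter shifts forward by (position + 1), i.e. 1, 2, 3, … — the shift grows by one for each successive letter.
Reversing it on trlgj: t−1=s, r−2=p, l−3=i, g−4=c, j−5=e.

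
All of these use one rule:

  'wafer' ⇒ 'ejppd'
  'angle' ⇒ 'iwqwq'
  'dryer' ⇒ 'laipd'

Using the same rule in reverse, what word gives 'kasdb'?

The shift increases by 1 at each position, starting from +8: 8, 9, 10, ….
Undoing it on kasdb: k−8=c, a−9=r, s−10=i, d−11=s, b−12=p.

crisp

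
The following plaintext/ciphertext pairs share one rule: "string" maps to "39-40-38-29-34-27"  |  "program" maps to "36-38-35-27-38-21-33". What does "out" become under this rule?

35-41-40

The number is (letter's place in the alphabet, a=1) + 20.
Applying it to out: o=15→35, u=21→41, t=20→40.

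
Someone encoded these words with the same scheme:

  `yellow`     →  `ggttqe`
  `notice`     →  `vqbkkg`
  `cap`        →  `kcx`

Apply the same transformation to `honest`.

The shift depends on letter class: consonant y→g is +8, but vowel e→g is +2. The rule splits by letter class: vowels +2, consonants +8.
Applying it to honest: h(cons)+8=p, o(vowel)+2=q, n(cons)+8=v, e(vowel)+2=g, s(cons)+8=a, t(cons)+8=b.

pqvgab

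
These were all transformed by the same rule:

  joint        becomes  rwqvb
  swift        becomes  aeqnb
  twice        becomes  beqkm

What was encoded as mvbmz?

Compare letters: j→r is +8, o→w is +8, i→q is +8 — a constant shift. This is a Caesar cipher with shift 8.
Decoding mvbmz: m−8=e, v−8=n, b−8=t, m−8=e, z−8=r.

enter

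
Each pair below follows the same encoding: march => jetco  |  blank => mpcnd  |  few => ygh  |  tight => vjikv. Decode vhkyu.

Read the word backwards and shift each letter +2.
Decoding vhkyu: shift back: v−2=t, h−2=f, k−2=i, y−2=w, u−2=s → tfiws; then reverse → swift.

swift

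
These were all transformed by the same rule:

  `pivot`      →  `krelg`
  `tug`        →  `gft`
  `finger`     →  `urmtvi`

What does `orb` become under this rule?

liy

Each pair mirrors across the alphabet (p↔k, i↔r, v↔e): positions sum to 25. Each letter is replaced by its mirror in the alphabet: a↔z, b↔y, c↔x, and so on (the Atbash cipher).
For orb: o↔l, r↔i, b↔y.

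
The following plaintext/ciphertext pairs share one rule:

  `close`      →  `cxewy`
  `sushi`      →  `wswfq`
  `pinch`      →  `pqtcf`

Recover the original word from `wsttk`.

sunny

c(2)→c(2) and l(11)→x(23) fit y≡11x+6 (mod 26); the inverse of 11 mod 26 is 19. Treating letters as 0–25, the rule is x ↦ 11x + 6 (mod 26).
Undoing it on wsttk: w(22)→19·(22−6)≡18=s; s(18)→19·(18−6)≡20=u; t(19)→19·(19−6)≡13=n; t(19)→19·(19−6)≡13=n; k(10)→19·(10−6)≡24=y (all mod 26).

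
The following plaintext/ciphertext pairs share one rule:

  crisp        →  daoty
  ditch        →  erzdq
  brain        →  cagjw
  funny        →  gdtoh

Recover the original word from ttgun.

Shifts by position in crisp: pos 0: c→d (+1), pos 1: r→a (+9), pos 2: i→o (+6), pos 3: s→t (+1), pos 4: p→y (+9) — repeating every 3. The shifts repeat in a cycle of length 3: positions 0,1,… shift by +1, +9, +6, then the pattern repeats.
Reversing it on ttgun: t−1=s, t−9=k, g−6=a, u−1=t, n−9=e.

skate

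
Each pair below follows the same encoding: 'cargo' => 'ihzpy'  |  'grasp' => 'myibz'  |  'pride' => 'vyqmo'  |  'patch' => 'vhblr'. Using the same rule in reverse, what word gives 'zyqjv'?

trial

In cargo: c→i is +6, a→h is +7, r→z is +8, g→p is +9 — the shift increases by 1 each position. Letter i (0-indexed) is shifted by i+6, so successive shifts are 6, 7, 8, ….
Undoing it on zyqjv: z−6=t, y−7=r, q−8=i, j−9=a, v−10=l.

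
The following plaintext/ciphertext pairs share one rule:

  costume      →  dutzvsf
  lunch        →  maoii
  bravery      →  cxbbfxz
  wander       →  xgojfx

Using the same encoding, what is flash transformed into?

grbyi

Shifts by position in costume: pos 0: c→d (+1), pos 1: o→u (+6), pos 2: s→t (+1), pos 3: t→z (+6) — repeating every 2. The shifts repeat in a cycle of length 2: positions 0,1,… shift by +1, +6, then the pattern repeats.
Applying it to flash: f+1=g, l+6=r, a+1=b, s+6=y, h+1=i.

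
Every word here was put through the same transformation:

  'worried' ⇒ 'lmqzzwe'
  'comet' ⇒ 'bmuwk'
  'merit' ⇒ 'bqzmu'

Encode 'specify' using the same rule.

gnqkmxa

The output letters match the input read backwards, each shifted +8: worried reversed is deirrow. Read the word backwards and shift each letter +8.
On specify: reverse → yficeps; then shift: y+8=g, f+8=n, i+8=q, c+8=k, e+8=m, p+8=x, s+8=a.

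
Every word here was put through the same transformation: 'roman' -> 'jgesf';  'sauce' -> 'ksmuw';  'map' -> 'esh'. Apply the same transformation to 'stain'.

Compare letters: r→j is +18, o→g is +18, m→e is +18 — a constant shift. It's a constant shift of +18 (ROT18).
On stain: s+18=k, t+18=l, a+18=s, i+18=a, n+18=f.

klsaf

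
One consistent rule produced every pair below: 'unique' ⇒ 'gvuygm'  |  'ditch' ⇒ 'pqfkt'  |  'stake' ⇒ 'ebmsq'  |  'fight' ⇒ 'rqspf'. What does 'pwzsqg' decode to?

donkey

Shifts by position in unique: pos 0: u→g (+12), pos 1: n→v (+8), pos 2: i→u (+12), pos 3: q→y (+8) — repeating every 2. The shifts repeat in a cycle of length 2: positions 0,1,… shift by +12, +8, then the pattern repeats.
Decoding pwzsqg: p−12=d, w−8=o, z−12=n, s−8=k, q−12=e, g−8=y.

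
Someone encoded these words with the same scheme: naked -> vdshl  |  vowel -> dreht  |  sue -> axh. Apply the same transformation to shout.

aprxb

The shift depends on letter class: consonant n→v is +8, but vowel a→d is +3. Two shifts are in play — +3 for a/e/i/o/u, +8 for every other letter.
On shout: s(cons)+8=a, h(cons)+8=p, o(vowel)+3=r, u(vowel)+3=x, t(cons)+8=b.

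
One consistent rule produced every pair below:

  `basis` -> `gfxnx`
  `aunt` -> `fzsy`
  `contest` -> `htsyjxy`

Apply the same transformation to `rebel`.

Each letter is shifted forward by 5 in the alphabet (a Caesar shift of +5).
For rebel: r+5=w, e+5=j, b+5=g, e+5=j, l+5=q.

wjgjq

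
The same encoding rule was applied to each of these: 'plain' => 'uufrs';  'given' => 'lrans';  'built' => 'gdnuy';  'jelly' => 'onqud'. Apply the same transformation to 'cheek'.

hqjnp

A repeating key of period 2 is used — shifts +5, +9 over and over.
For cheek: c+5=h, h+9=q, e+5=j, e+9=n, k+5=p.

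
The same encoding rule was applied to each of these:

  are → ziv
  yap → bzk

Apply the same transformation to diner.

wrmvi

Each pair mirrors across the alphabet (a↔z, r↔i, e↔v): positions sum to 25. Each letter is replaced by its mirror in the alphabet: a↔z, b↔y, c↔x, and so on (the Atbash cipher).
For diner: d↔w, i↔r, n↔m, e↔v, r↔i.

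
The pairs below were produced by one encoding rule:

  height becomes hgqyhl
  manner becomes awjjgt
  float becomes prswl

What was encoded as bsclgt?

This is an affine cipher: with a=0,…,z=25, each position x becomes (9x+22) mod 26.
Reversing it on bsclgt: b(1)→3·(1−22)≡15=p; s(18)→3·(18−22)≡14=o; c(2)→3·(2−22)≡18=s; l(11)→3·(11−22)≡19=t; g(6)→3·(6−22)≡4=e; t(19)→3·(19−22)≡17=r (all mod 26).

poster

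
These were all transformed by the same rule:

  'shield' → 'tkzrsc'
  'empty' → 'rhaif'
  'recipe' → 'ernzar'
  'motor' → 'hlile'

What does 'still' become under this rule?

s(18)→t(19) and h(7)→k(10) fit y≡15x+9 (mod 26); the inverse of 15 mod 26 is 7. This is an affine cipher: with a=0,…,z=25, each position x becomes (15x+9) mod 26.
On still: s(18)→15·18+9≡19=t; t(19)→15·19+9≡8=i; i(8)→15·8+9≡25=z; l(11)→15·11+9≡18=s; l(11)→15·11+9≡18=s (all mod 26).

tizss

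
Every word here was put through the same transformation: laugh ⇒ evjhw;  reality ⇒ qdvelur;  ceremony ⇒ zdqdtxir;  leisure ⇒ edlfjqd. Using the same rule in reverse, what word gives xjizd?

ounce

Each letter's alphabet position (a=0..z=25) is mapped through 15·x+21 mod 26 — an affine cipher.
Undoing it on xjizd: x(23)→7·(23−21)≡14=o; j(9)→7·(9−21)≡20=u; i(8)→7·(8−21)≡13=n; z(25)→7·(25−21)≡2=c; d(3)→7·(3−21)≡4=e (all mod 26).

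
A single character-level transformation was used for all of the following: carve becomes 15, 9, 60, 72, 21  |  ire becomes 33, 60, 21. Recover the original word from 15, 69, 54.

cup

c(#3)→15 and a(#1)→9: differences scale by 3, so n = 3·pos + 6. With a=1..z=26, the number is 3·pos + 6.
Decoding 15, 69, 54: 15→(15−6)÷3=3=c, 69→(69−6)÷3=21=u, 54→(54−6)÷3=16=p.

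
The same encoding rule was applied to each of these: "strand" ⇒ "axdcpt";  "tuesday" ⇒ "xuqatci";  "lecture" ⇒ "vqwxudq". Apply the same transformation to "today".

This is an affine cipher: with a=0,…,z=25, each position x becomes (23x+2) mod 26.
Applying it to today: t(19)→23·19+2≡23=x; o(14)→23·14+2≡12=m; d(3)→23·3+2≡19=t; a(0)→23·0+2≡2=c; y(24)→23·24+2≡8=i (all mod 26).

xmtci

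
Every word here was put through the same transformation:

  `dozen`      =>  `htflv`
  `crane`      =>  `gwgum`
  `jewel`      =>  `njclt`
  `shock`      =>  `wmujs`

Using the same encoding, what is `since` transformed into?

wntjm

Each letter shifts forward by (position + 4), i.e. 4, 5, 6, … — the shift grows by one for each successive letter.
Applying it to since: s+4=w, i+5=n, n+6=t, c+7=j, e+8=m.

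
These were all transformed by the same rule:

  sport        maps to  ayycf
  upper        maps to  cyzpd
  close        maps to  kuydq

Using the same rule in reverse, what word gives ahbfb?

In sport: s→a is +8, p→y is +9, o→y is +10, r→c is +11 — the shift increases by 1 each position. Letter i (0-indexed) is shifted by i+8, so successive shifts are 8, 9, 10, ….
Undoing it on ahbfb: a−8=s, h−9=y, b−10=r, f−11=u, b−12=p.

syrup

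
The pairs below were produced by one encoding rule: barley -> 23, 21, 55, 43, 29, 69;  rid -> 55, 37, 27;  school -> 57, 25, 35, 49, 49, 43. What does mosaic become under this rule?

b(#2)→23 and a(#1)→21: differences scale by 2, so n = 2·pos + 19. With a=1..z=26, the number is 2·pos + 19.
Applying it to mosaic: m=13→45, o=15→49, s=19→57, a=1→21, i=9→37, c=3→25.

45, 49, 57, 21, 37, 25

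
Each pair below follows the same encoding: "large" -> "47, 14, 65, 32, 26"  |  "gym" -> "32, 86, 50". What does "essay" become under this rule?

l(#12)→47 and a(#1)→14: differences scale by 3, so n = 3·pos + 11. The formula is n = 3×(alphabet index, a=1) + 11.
On essay: e=5→26, s=19→68, s=19→68, a=1→14, y=25→86.

26, 68, 68, 14, 86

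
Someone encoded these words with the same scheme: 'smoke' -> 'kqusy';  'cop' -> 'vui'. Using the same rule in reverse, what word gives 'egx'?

ray

The word is reversed, then every letter is shifted forward by 6.
Reversing it on egx: shift back: e−6=y, g−6=a, x−6=r → yar; then reverse → ray.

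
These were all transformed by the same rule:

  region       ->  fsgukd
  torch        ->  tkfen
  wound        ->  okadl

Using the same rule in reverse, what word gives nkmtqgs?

hostage

r(17)→f(5) and e(4)→s(18) fit y≡7x+16 (mod 26); the inverse of 7 mod 26 is 15. Each letter's alphabet position (a=0..z=25) is mapped through 7·x+16 mod 26 — an affine cipher.
Decoding nkmtqgs: n(13)→15·(13−16)≡7=h; k(10)→15·(10−16)≡14=o; m(12)→15·(12−16)≡18=s; t(19)→15·(19−16)≡19=t; q(16)→15·(16−16)≡0=a; g(6)→15·(6−16)≡6=g; s(18)→15·(18−16)≡4=e (all mod 26).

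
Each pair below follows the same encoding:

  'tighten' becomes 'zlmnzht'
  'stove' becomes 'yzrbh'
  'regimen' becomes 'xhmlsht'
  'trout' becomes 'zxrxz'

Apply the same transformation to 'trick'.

zxliq

Vowels shift forward by 3 and consonants shift forward by 6.
On trick: t(cons)+6=z, r(cons)+6=x, i(vowel)+3=l, c(cons)+6=i, k(cons)+6=q.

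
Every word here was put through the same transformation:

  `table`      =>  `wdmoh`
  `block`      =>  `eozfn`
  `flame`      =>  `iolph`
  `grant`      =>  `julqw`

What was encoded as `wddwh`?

taste

Shifts by position in table: pos 0: t→w (+3), pos 1: a→d (+3), pos 2: b→m (+11), pos 3: l→o (+3), pos 4: e→h (+3) — repeating every 3. The shifts repeat in a cycle of length 3: positions 0,1,… shift by +3, +3, +11, then the pattern repeats.
Decoding wddwh: w−3=t, d−3=a, d−11=s, w−3=t, h−3=e.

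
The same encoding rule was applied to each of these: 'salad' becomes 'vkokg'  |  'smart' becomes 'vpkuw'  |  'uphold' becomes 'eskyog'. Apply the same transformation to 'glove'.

The rule splits by letter class: vowels +10, consonants +3.
For glove: g(cons)+3=j, l(cons)+3=o, o(vowel)+10=y, v(cons)+3=y, e(vowel)+10=o.

joyyo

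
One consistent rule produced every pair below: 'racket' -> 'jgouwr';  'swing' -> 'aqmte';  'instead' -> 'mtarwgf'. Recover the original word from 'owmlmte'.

r(17)→j(9) and a(0)→g(6) fit y≡17x+6 (mod 26); the inverse of 17 mod 26 is 23. Treating letters as 0–25, the rule is x ↦ 17x + 6 (mod 26).
Decoding owmlmte: o(14)→23·(14−6)≡2=c; w(22)→23·(22−6)≡4=e; m(12)→23·(12−6)≡8=i; l(11)→23·(11−6)≡11=l; m(12)→23·(12−6)≡8=i; t(19)→23·(19−6)≡13=n; e(4)→23·(4−6)≡6=g (all mod 26).

ceiling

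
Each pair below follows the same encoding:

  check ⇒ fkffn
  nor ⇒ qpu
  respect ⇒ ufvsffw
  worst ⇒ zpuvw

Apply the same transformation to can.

fbq

The shift depends on letter class: consonant c→f is +3, but vowel e→f is +1. Vowels shift forward by 1 and consonants shift forward by 3.
Applying it to can: c(cons)+3=f, a(vowel)+1=b, n(cons)+3=q.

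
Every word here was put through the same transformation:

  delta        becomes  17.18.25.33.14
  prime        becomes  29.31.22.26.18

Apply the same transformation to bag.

15.14.20

Each letter is replaced by its alphabet position (a=1..z=26) + 13.
Applying it to bag: b=2→15, a=1→14, g=7→20.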